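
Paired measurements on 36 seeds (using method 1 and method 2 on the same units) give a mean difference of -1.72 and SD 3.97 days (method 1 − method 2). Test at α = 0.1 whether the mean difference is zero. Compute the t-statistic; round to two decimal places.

H0: μ_d = 0; H1: μ_d ≠ 0 (paired t-test on the differences, two-sided).
t = d̄/(s_d/√n) = -1.72/(3.97/√36) = -2.60
df = n − 1 = 35
Two-sided p-value ≈ 0.0136
Since p ≈ 0.0136 < α = 0.1, reject H0; the data support H1.

-2.60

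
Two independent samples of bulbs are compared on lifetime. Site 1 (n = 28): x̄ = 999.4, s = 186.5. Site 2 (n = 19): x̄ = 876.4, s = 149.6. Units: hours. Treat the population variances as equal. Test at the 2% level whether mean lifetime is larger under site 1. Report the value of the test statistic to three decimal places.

2.396

Let group 1 = site 1, group 2 = site 2. H0: μ_1 = μ_2; H1: μ_1 > μ_2 (two-sample pooled-variance t-test, right-tailed).
s_p² = [(28−1)·186.5² + (19−1)·149.6²]/(28+19−2) = 29821.4
t = (999.4 − 876.4)/√[29821.4·(1/28 + 1/19)] = 2.396
df = n₁ + n₂ − 2 = 45
p-value = P(T ≥ 2.396) ≈ 0.010
Since p ≈ 0.010 < α = 0.02, reject H0; the evidence is statistically significant.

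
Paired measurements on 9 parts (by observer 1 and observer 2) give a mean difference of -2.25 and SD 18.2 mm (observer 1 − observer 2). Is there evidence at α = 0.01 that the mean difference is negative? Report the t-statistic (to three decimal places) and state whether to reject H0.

t = -0.371; fail to reject H0

H0: μ_d = 0; H1: μ_d < 0 (paired t-test on the differences, left-tailed).
t = d̄/(s_d/√n) = -2.25/(18.2/√9) = -0.371
df = n − 1 = 8
p-value = P(T ≤ -0.371) ≈ 0.3602
Since p ≈ 0.3602 > α = 0.01, fail to reject H0; the evidence is not statistically significant.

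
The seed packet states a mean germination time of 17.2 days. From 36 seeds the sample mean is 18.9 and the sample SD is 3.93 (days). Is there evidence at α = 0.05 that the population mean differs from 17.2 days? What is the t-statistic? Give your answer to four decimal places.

2.5954

H0: μ = 17.2; H1: μ ≠ 17.2 (one-sample t-test, two-sided).
t = (x̄ − μ₀)/(s/√n) = (18.9 − 17.2)/(3.93/√36) = 2.5954
df = n − 1 = 35
Two-sided p-value ≈ 0.0137
Since p ≈ 0.0137 < α = 0.05, reject H0; the evidence is statistically significant.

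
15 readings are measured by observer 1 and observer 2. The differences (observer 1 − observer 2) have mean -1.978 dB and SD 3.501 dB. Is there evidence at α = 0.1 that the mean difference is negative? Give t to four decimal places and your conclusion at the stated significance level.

H0: μ_d = 0; H1: μ_d < 0 (paired t-test on the differences, left-tailed).
t = d̄/(s_d/√n) = -1.978/(3.501/√15) = -2.1882
df = n − 1 = 14
p-value = P(T ≤ -2.1882) ≈ 0.023
Since p ≈ 0.023 < α = 0.1, reject H0; the evidence is statistically significant.

t = -2.1882; reject H0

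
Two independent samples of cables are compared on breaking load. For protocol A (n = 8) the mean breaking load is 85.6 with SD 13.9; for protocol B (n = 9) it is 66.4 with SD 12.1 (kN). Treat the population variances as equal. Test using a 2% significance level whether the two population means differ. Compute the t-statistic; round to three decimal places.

3.046

Let group 1 = protocol A, group 2 = protocol B. H0: μ_1 = μ_2; H1: μ_1 ≠ μ_2 (two-sample pooled-variance t-test, two-sided).
s_p² = [(8−1)·13.9² + (9−1)·12.1²]/(8+9−2) = 168.25
t = (85.6 − 66.4)/√[168.25·(1/8 + 1/9)] = 3.046
df = n₁ + n₂ − 2 = 15
Two-sided p-value ≈ 0.008
Since p ≈ 0.008 < α = 0.02, reject H0; the evidence is statistically significant.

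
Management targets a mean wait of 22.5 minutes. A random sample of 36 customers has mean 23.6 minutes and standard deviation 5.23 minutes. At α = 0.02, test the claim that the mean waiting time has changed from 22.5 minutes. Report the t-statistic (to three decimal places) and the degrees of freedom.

t = 1.262, df = 35

H0: μ = 22.5; H1: μ ≠ 22.5 (one-sample t-test, two-sided).
t = (x̄ − μ₀)/(s/√n) = (23.6 − 22.5)/(5.23/√36) = 1.262
df = n − 1 = 35
Two-sided p-value ≈ 0.215
Since p ≈ 0.215 > α = 0.02, fail to reject H0; the evidence is not statistically significant.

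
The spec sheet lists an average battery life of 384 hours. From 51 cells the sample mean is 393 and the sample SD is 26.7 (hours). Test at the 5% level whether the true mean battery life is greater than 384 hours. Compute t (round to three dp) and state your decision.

t = 2.407; reject H0

H0: μ = 384; H1: μ > 384 (one-sample t-test, right-tailed).
t = (x̄ − μ₀)/(s/√n) = (393 − 384)/(26.7/√51) = 2.407
df = n − 1 = 50
p-value = P(T ≥ 2.407) ≈ 0.0099
Since p ≈ 0.0099 < α = 0.05, reject H0; the data support H1.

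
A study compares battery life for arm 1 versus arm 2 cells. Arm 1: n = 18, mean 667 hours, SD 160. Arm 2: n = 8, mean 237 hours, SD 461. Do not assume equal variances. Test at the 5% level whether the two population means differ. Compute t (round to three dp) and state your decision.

Let group 1 = arm 1, group 2 = arm 2. H0: μ_1 = μ_2; H1: μ_1 ≠ μ_2 (Welch's two-sample t-test, two-sided).
t = (x̄_1 − x̄_2)/√(s_1²/n_1 + s_2²/n_2) = (667 − 237)/√(160²/18 + 461²/8) = 2.570
Welch–Satterthwaite df ≈ 7.76
Two-sided p-value ≈ 0.034
Since p ≈ 0.034 < α = 0.05, reject H0; the data support H1.

t = 2.570; reject H0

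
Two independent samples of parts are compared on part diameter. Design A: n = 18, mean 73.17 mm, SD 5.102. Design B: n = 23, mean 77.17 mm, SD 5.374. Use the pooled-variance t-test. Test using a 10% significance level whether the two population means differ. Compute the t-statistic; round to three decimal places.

Let group 1 = design A, group 2 = design B. H0: μ_1 = μ_2; H1: μ_1 ≠ μ_2 (two-sample pooled-variance t-test, two-sided).
s_p² = [(18−1)·5.102² + (23−1)·5.374²]/(18+23−2) = 27.6378
t = (73.17 − 77.17)/√[27.6378·(1/18 + 1/23)] = -2.418
df = n₁ + n₂ − 2 = 39
Two-sided p-value ≈ 0.0204
Since p ≈ 0.0204 < α = 0.1, reject H0; the data support H1.

-2.418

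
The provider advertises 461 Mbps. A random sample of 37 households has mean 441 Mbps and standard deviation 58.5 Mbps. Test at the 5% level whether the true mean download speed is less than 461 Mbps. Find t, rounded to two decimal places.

-2.08

H0: μ = 461; H1: μ < 461 (one-sample t-test, left-tailed).
t = (x̄ − μ₀)/(s/√n) = (441 − 461)/(58.5/√37) = -2.08
df = n − 1 = 36
p-value = P(T ≤ -2.08) ≈ 0.0224
Since p ≈ 0.0224 < α = 0.05, reject H0; the evidence is statistically significant.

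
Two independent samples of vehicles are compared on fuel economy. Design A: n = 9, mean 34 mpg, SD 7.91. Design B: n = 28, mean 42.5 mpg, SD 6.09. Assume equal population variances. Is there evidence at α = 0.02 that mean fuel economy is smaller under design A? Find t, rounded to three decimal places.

Let group 1 = design A, group 2 = design B. H0: μ_1 = μ_2; H1: μ_1 < μ_2 (two-sample pooled-variance t-test, left-tailed).
s_p² = [(9−1)·7.91² + (28−1)·6.09²]/(9+28−2) = 42.9121
t = (34 − 42.5)/√[42.9121·(1/9 + 1/28)] = -3.386
df = n₁ + n₂ − 2 = 35
p-value = P(T ≤ -3.386) ≈ 0.0009
Since p ≈ 0.0009 < α = 0.02, reject H0; the evidence is statistically significant.

-3.386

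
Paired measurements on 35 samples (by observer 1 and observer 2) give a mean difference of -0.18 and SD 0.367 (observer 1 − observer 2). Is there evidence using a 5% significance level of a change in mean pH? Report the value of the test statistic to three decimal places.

-2.902

H0: μ_d = 0; H1: μ_d ≠ 0 (paired t-test on the differences, two-sided).
t = d̄/(s_d/√n) = -0.18/(0.367/√35) = -2.902
df = n − 1 = 34
Two-sided p-value ≈ 0.0065
Since p ≈ 0.0065 < α = 0.05, reject H0; the evidence is statistically significant.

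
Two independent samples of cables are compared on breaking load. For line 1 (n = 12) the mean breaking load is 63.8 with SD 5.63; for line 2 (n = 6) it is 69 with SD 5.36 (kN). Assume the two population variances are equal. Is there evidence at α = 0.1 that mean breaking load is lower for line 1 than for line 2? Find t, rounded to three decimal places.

Let group 1 = line 1, group 2 = line 2. H0: μ_1 = μ_2; H1: μ_1 < μ_2 (two-sample pooled-variance t-test, left-tailed).
s_p² = [(12−1)·5.63² + (6−1)·5.36²]/(12+6−2) = 30.7696
t = (63.8 − 69)/√[30.7696·(1/12 + 1/6)] = -1.875
df = n₁ + n₂ − 2 = 16
p-value = P(T ≤ -1.875) ≈ 0.0396
Since p ≈ 0.0396 < α = 0.1, reject H0; the evidence is statistically significant.

-1.875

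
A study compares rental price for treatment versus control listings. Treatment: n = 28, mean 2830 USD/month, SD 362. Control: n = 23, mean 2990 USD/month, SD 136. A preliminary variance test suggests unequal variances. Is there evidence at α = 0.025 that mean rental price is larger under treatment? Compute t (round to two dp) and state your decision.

Let group 1 = treatment, group 2 = control. H0: μ_1 = μ_2; H1: μ_1 > μ_2 (Welch's two-sample t-test, right-tailed).
t = (x̄_1 − x̄_2)/√(s_1²/n_1 + s_2²/n_2) = (2830 − 2990)/√(362²/28 + 136²/23) = -2.16
Welch–Satterthwaite df ≈ 35.78
p-value = P(T ≥ -2.16) ≈ 0.9812
Since p ≈ 0.9812 > α = 0.025, fail to reject H0; the evidence is not statistically significant.

t = -2.16; fail to reject H0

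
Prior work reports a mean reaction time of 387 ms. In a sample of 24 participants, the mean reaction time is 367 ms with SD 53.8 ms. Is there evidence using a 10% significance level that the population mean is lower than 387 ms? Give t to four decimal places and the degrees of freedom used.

H0: μ = 387; H1: μ < 387 (one-sample t-test, left-tailed).
t = (x̄ − μ₀)/(s/√n) = (367 − 387)/(53.8/√24) = -1.8212
df = n − 1 = 23
p-value = P(T ≤ -1.8212) ≈ 0.041
Since p ≈ 0.041 < α = 0.1, reject H0; the data support H1.

t = -1.8212, df = 23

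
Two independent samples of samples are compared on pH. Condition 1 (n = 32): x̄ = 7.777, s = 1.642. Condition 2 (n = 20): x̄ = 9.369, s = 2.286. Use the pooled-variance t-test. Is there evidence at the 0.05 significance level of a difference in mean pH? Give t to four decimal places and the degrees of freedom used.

t = -2.9204, df = 50

Let group 1 = condition 1, group 2 = condition 2. H0: μ_1 = μ_2; H1: μ_1 ≠ μ_2 (two-sample pooled-variance t-test, two-sided).
s_p² = [(32−1)·1.642² + (20−1)·2.286²]/(32+20−2) = 3.65742
t = (7.777 − 9.369)/√[3.65742·(1/32 + 1/20)] = -2.9204
df = n₁ + n₂ − 2 = 50
Two-sided p-value ≈ 0.0052
Since p ≈ 0.0052 < α = 0.05, reject H0; the evidence is statistically significant.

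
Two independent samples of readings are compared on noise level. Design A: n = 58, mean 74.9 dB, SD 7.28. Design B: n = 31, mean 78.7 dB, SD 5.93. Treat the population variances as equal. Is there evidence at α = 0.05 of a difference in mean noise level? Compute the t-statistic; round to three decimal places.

-2.495

Let group 1 = design A, group 2 = design B. H0: μ_1 = μ_2; H1: μ_1 ≠ μ_2 (two-sample pooled-variance t-test, two-sided).
s_p² = [(58−1)·7.28² + (31−1)·5.93²]/(58+31−2) = 46.8489
t = (74.9 − 78.7)/√[46.8489·(1/58 + 1/31)] = -2.495
df = n₁ + n₂ − 2 = 87
Two-sided p-value ≈ 0.014
Since p ≈ 0.014 < α = 0.05, reject H0; the evidence is statistically significant.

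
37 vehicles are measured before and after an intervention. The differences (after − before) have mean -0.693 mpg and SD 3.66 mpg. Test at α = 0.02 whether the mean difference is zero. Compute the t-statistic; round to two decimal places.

H0: μ_d = 0; H1: μ_d ≠ 0 (paired t-test on the differences, two-sided).
t = d̄/(s_d/√n) = -0.693/(3.66/√37) = -1.15
df = n − 1 = 36
Two-sided p-value ≈ 0.257
Since p ≈ 0.257 > α = 0.02, fail to reject H0; the evidence is not statistically significant.

-1.15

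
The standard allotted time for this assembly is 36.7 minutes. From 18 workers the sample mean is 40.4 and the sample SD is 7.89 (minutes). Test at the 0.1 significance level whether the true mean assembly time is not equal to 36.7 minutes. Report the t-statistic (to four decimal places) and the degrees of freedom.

H0: μ = 36.7; H1: μ ≠ 36.7 (one-sample t-test, two-sided).
t = (x̄ − μ₀)/(s/√n) = (40.4 − 36.7)/(7.89/√18) = 1.9896
df = n − 1 = 17
Two-sided p-value ≈ 0.0630
Since p ≈ 0.0630 < α = 0.1, reject H0; the data support H1.

t = 1.9896, df = 17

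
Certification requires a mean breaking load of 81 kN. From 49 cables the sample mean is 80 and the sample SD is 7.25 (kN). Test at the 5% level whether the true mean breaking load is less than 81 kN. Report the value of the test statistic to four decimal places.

-0.9655

H0: μ = 81; H1: μ < 81 (one-sample t-test, left-tailed).
t = (x̄ − μ₀)/(s/√n) = (80 − 81)/(7.25/√49) = -0.9655
df = n − 1 = 48
p-value = P(T ≤ -0.9655) ≈ 0.1696
Since p ≈ 0.1696 > α = 0.05, fail to reject H0; the evidence is not statistically significant.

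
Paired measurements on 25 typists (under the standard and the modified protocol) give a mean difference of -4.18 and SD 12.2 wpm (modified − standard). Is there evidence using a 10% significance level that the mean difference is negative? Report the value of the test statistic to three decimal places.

-1.713

H0: μ_d = 0; H1: μ_d < 0 (paired t-test on the differences, left-tailed).
t = d̄/(s_d/√n) = -4.18/(12.2/√25) = -1.713
df = n − 1 = 24
p-value = P(T ≤ -1.713) ≈ 0.0498
Since p ≈ 0.0498 < α = 0.1, reject H0; the data support H1.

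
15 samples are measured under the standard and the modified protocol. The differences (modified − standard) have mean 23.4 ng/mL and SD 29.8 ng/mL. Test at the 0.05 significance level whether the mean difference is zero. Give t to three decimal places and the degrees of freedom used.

H0: μ_d = 0; H1: μ_d ≠ 0 (paired t-test on the differences, two-sided).
t = d̄/(s_d/√n) = 23.4/(29.8/√15) = 3.041
df = n − 1 = 14
Two-sided p-value ≈ 0.0088
Since p ≈ 0.0088 < α = 0.05, reject H0; the data support H1.

t = 3.041, df = 14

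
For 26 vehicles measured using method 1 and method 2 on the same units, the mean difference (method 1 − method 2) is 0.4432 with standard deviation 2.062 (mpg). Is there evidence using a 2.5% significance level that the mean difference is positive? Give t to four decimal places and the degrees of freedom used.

t = 1.0960, df = 25

H0: μ_d = 0; H1: μ_d > 0 (paired t-test on the differences, right-tailed).
t = d̄/(s_d/√n) = 0.4432/(2.062/√26) = 1.0960
df = n − 1 = 25
p-value = P(T ≥ 1.0960) ≈ 0.142
Since p ≈ 0.142 > α = 0.025, fail to reject H0; the data do not provide sufficient evidence against H0.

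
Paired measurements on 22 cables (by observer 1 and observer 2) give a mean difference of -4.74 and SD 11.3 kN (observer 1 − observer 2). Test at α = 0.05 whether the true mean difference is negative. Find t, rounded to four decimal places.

H0: μ_d = 0; H1: μ_d < 0 (paired t-test on the differences, left-tailed).
t = d̄/(s_d/√n) = -4.74/(11.3/√22) = -1.9675
df = n − 1 = 21
p-value = P(T ≤ -1.9675) ≈ 0.0312
Since p ≈ 0.0312 < α = 0.05, reject H0; the evidence is statistically significant.

-1.9675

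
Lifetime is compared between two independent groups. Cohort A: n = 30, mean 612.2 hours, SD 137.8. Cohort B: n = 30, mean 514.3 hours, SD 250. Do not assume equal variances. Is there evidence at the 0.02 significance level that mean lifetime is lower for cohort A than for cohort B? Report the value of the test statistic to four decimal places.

1.8784

Let group 1 = cohort A, group 2 = cohort B. H0: μ_1 = μ_2; H1: μ_1 < μ_2 (Welch's two-sample t-test, left-tailed).
t = (x̄_1 − x̄_2)/√(s_1²/n_1 + s_2²/n_2) = (612.2 − 514.3)/√(137.8²/30 + 250²/30) = 1.8784
Welch–Satterthwaite df ≈ 45.13
p-value = P(T ≤ 1.8784) ≈ 0.967
Since p ≈ 0.967 > α = 0.02, fail to reject H0; the evidence is not statistically significant.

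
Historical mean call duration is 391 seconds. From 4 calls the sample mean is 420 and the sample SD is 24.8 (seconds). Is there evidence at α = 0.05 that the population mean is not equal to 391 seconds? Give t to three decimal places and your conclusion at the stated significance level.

H0: μ = 391; H1: μ ≠ 391 (one-sample t-test, two-sided).
t = (x̄ − μ₀)/(s/√n) = (420 − 391)/(24.8/√4) = 2.339
df = n − 1 = 3
Two-sided p-value ≈ 0.101
Since p ≈ 0.101 > α = 0.05, fail to reject H0; the data do not provide sufficient evidence against H0.

t = 2.339; fail to reject H0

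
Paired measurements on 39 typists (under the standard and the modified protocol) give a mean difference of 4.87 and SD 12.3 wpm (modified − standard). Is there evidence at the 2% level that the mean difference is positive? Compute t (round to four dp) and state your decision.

H0: μ_d = 0; H1: μ_d > 0 (paired t-test on the differences, right-tailed).
t = d̄/(s_d/√n) = 4.87/(12.3/√39) = 2.4726
df = n − 1 = 38
p-value = P(T ≥ 2.4726) ≈ 0.0090
Since p ≈ 0.0090 < α = 0.02, reject H0; the data support H1.

t = 2.4726; reject H0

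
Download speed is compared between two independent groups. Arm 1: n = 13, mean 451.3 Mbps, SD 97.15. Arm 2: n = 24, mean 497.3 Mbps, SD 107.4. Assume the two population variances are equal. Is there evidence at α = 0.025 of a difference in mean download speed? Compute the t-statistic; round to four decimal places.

-1.2844

Let group 1 = arm 1, group 2 = arm 2. H0: μ_1 = μ_2; H1: μ_1 ≠ μ_2 (two-sample pooled-variance t-test, two-sided).
s_p² = [(13−1)·97.15² + (24−1)·107.4²]/(13+24−2) = 10815.9
t = (451.3 − 497.3)/√[10815.9·(1/13 + 1/24)] = -1.2844
df = n₁ + n₂ − 2 = 35
Two-sided p-value ≈ 0.2074
Since p ≈ 0.2074 > α = 0.025, fail to reject H0; the evidence is not statistically significant.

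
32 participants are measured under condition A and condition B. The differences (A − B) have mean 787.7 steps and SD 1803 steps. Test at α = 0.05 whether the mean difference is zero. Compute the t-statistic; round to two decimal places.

H0: μ_d = 0; H1: μ_d ≠ 0 (paired t-test on the differences, two-sided).
t = d̄/(s_d/√n) = 787.7/(1803/√32) = 2.47
df = n − 1 = 31
Two-sided p-value ≈ 0.0192
Since p ≈ 0.0192 < α = 0.05, reject H0; the evidence is statistically significant.

2.47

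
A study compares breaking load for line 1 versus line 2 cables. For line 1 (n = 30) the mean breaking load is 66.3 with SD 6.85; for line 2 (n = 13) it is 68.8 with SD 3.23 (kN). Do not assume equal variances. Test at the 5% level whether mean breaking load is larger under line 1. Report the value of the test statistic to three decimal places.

Let group 1 = line 1, group 2 = line 2. H0: μ_1 = μ_2; H1: μ_1 > μ_2 (Welch's two-sample t-test, right-tailed).
t = (x̄_1 − x̄_2)/√(s_1²/n_1 + s_2²/n_2) = (66.3 − 68.8)/√(6.85²/30 + 3.23²/13) = -1.625
Welch–Satterthwaite df ≈ 40.58
p-value = P(T ≥ -1.625) ≈ 0.9441
Since p ≈ 0.9441 > α = 0.05, fail to reject H0; the data do not provide sufficient evidence against H0.

-1.625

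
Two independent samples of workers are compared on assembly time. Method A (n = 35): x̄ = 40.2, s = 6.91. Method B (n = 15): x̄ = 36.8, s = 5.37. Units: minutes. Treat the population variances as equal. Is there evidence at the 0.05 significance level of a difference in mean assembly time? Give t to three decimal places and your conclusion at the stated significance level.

Let group 1 = method A, group 2 = method B. H0: μ_1 = μ_2; H1: μ_1 ≠ μ_2 (two-sample pooled-variance t-test, two-sided).
s_p² = [(35−1)·6.91² + (15−1)·5.37²]/(35+15−2) = 42.2323
t = (40.2 − 36.8)/√[42.2323·(1/35 + 1/15)] = 1.695
df = n₁ + n₂ − 2 = 48
Two-sided p-value ≈ 0.0965
Since p ≈ 0.0965 > α = 0.05, fail to reject H0; the evidence is not statistically significant.

t = 1.695; fail to reject H0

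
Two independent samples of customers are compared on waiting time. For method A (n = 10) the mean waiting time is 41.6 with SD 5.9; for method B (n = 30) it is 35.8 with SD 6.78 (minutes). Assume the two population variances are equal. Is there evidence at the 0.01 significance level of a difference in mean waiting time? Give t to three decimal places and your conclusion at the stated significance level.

t = 2.413; fail to reject H0

Let group 1 = method A, group 2 = method B. H0: μ_1 = μ_2; H1: μ_1 ≠ μ_2 (two-sample pooled-variance t-test, two-sided).
s_p² = [(10−1)·5.9² + (30−1)·6.78²]/(10+30−2) = 43.3256
t = (41.6 − 35.8)/√[43.3256·(1/10 + 1/30)] = 2.413
df = n₁ + n₂ − 2 = 38
Two-sided p-value ≈ 0.021
Since p ≈ 0.021 > α = 0.01, fail to reject H0; the data do not provide sufficient evidence against H0.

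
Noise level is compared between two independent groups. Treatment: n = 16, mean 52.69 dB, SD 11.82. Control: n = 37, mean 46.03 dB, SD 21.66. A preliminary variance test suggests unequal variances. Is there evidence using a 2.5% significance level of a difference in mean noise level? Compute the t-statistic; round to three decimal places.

Let group 1 = treatment, group 2 = control. H0: μ_1 = μ_2; H1: μ_1 ≠ μ_2 (Welch's two-sample t-test, two-sided).
t = (x̄_1 − x̄_2)/√(s_1²/n_1 + s_2²/n_2) = (52.69 − 46.03)/√(11.82²/16 + 21.66²/37) = 1.439
Welch–Satterthwaite df ≈ 48.01
Two-sided p-value ≈ 0.157
Since p ≈ 0.157 > α = 0.025, fail to reject H0; the data do not provide sufficient evidence against H0.

1.439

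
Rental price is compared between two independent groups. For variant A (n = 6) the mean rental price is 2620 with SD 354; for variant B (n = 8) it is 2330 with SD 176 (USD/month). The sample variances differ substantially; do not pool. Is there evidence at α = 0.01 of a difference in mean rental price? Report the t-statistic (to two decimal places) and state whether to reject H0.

t = 1.84; fail to reject H0

Let group 1 = variant A, group 2 = variant B. H0: μ_1 = μ_2; H1: μ_1 ≠ μ_2 (Welch's two-sample t-test, two-sided).
t = (x̄_1 − x̄_2)/√(s_1²/n_1 + s_2²/n_2) = (2620 − 2330)/√(354²/6 + 176²/8) = 1.84
Welch–Satterthwaite df ≈ 6.86
Two-sided p-value ≈ 0.1087
Since p ≈ 0.1087 > α = 0.01, fail to reject H0; the evidence is not statistically significant.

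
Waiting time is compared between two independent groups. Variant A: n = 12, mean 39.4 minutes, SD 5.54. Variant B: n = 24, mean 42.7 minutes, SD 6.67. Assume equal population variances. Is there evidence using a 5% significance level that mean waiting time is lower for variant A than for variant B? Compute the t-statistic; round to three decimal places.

-1.475

Let group 1 = variant A, group 2 = variant B. H0: μ_1 = μ_2; H1: μ_1 < μ_2 (two-sample pooled-variance t-test, left-tailed).
s_p² = [(12−1)·5.54² + (24−1)·6.67²]/(12+24−2) = 40.0251
t = (39.4 − 42.7)/√[40.0251·(1/12 + 1/24)] = -1.475
df = n₁ + n₂ − 2 = 34
p-value = P(T ≤ -1.475) ≈ 0.0747
Since p ≈ 0.0747 > α = 0.05, fail to reject H0; the evidence is not statistically significant.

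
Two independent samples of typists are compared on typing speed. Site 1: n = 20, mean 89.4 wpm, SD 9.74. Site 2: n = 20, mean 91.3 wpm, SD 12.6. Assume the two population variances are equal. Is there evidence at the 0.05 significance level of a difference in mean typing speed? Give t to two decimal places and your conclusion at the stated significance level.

t = -0.53; fail to reject H0

Let group 1 = site 1, group 2 = site 2. H0: μ_1 = μ_2; H1: μ_1 ≠ μ_2 (two-sample pooled-variance t-test, two-sided).
s_p² = [(20−1)·9.74² + (20−1)·12.6²]/(20+20−2) = 126.814
t = (89.4 − 91.3)/√[126.814·(1/20 + 1/20)] = -0.53
df = n₁ + n₂ − 2 = 38
Two-sided p-value ≈ 0.597
Since p ≈ 0.597 > α = 0.05, fail to reject H0; the data do not provide sufficient evidence against H0.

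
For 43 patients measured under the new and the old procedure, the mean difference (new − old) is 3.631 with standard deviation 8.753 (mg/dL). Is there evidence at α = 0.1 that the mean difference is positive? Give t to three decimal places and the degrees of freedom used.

t = 2.720, df = 42

H0: μ_d = 0; H1: μ_d > 0 (paired t-test on the differences, right-tailed).
t = d̄/(s_d/√n) = 3.631/(8.753/√43) = 2.720
df = n − 1 = 42
p-value = P(T ≥ 2.720) ≈ 0.0047
Since p ≈ 0.0047 < α = 0.1, reject H0; the evidence is statistically significant.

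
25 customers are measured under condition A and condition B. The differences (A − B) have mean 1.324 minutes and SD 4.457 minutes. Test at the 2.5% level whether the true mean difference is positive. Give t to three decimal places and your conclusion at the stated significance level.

H0: μ_d = 0; H1: μ_d > 0 (paired t-test on the differences, right-tailed).
t = d̄/(s_d/√n) = 1.324/(4.457/√25) = 1.485
df = n − 1 = 24
p-value = P(T ≥ 1.485) ≈ 0.075
Since p ≈ 0.075 > α = 0.025, fail to reject H0; the evidence is not statistically significant.

t = 1.485; fail to reject H0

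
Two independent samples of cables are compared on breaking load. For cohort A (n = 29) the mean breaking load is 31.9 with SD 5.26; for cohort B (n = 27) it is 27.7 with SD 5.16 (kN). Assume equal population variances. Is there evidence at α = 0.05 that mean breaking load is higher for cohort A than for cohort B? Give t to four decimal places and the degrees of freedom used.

Let group 1 = cohort A, group 2 = cohort B. H0: μ_1 = μ_2; H1: μ_1 > μ_2 (two-sample pooled-variance t-test, right-tailed).
s_p² = [(29−1)·5.26² + (27−1)·5.16²]/(29+27−2) = 27.1659
t = (31.9 − 27.7)/√[27.1659·(1/29 + 1/27)] = 3.0132
df = n₁ + n₂ − 2 = 54
p-value = P(T ≥ 3.0132) ≈ 0.002
Since p ≈ 0.002 < α = 0.05, reject H0; the evidence is statistically significant.

t = 3.0132, df = 54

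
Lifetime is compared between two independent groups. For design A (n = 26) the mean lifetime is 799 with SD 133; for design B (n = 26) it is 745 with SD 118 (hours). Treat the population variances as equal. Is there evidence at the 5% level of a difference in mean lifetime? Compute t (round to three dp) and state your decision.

t = 1.549; fail to reject H0

Let group 1 = design A, group 2 = design B. H0: μ_1 = μ_2; H1: μ_1 ≠ μ_2 (two-sample pooled-variance t-test, two-sided).
s_p² = [(26−1)·133² + (26−1)·118²]/(26+26−2) = 15806.5
t = (799 − 745)/√[15806.5·(1/26 + 1/26)] = 1.549
df = n₁ + n₂ − 2 = 50
Two-sided p-value ≈ 0.1278
Since p ≈ 0.1278 > α = 0.05, fail to reject H0; the evidence is not statistically significant.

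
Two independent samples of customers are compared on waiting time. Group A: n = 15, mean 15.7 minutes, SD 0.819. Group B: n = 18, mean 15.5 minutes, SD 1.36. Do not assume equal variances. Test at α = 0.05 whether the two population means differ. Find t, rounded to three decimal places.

0.521

Let group 1 = group A, group 2 = group B. H0: μ_1 = μ_2; H1: μ_1 ≠ μ_2 (Welch's two-sample t-test, two-sided).
t = (x̄_1 − x̄_2)/√(s_1²/n_1 + s_2²/n_2) = (15.7 − 15.5)/√(0.819²/15 + 1.36²/18) = 0.521
Welch–Satterthwaite df ≈ 28.47
Two-sided p-value ≈ 0.607
Since p ≈ 0.607 > α = 0.05, fail to reject H0; the data do not provide sufficient evidence against H0.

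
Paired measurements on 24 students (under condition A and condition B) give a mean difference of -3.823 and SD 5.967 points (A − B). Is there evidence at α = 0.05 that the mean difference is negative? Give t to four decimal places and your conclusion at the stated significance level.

t = -3.1387; reject H0

H0: μ_d = 0; H1: μ_d < 0 (paired t-test on the differences, left-tailed).
t = d̄/(s_d/√n) = -3.823/(5.967/√24) = -3.1387
df = n − 1 = 23
p-value = P(T ≤ -3.1387) ≈ 0.002
Since p ≈ 0.002 < α = 0.05, reject H0; the data support H1.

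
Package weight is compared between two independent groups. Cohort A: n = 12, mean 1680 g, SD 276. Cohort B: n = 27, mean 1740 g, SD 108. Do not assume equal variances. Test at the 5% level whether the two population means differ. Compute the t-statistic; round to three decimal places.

Let group 1 = cohort A, group 2 = cohort B. H0: μ_1 = μ_2; H1: μ_1 ≠ μ_2 (Welch's two-sample t-test, two-sided).
t = (x̄_1 − x̄_2)/√(s_1²/n_1 + s_2²/n_2) = (1680 − 1740)/√(276²/12 + 108²/27) = -0.729
Welch–Satterthwaite df ≈ 12.52
Two-sided p-value ≈ 0.480
Since p ≈ 0.480 > α = 0.05, fail to reject H0; the evidence is not statistically significant.

-0.729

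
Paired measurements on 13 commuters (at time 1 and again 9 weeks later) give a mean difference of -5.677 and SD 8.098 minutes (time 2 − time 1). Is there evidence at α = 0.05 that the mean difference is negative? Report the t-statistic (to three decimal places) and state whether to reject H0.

H0: μ_d = 0; H1: μ_d < 0 (paired t-test on the differences, left-tailed).
t = d̄/(s_d/√n) = -5.677/(8.098/√13) = -2.528
df = n − 1 = 12
p-value = P(T ≤ -2.528) ≈ 0.013
Since p ≈ 0.013 < α = 0.05, reject H0; the evidence is statistically significant.

t = -2.528; reject H0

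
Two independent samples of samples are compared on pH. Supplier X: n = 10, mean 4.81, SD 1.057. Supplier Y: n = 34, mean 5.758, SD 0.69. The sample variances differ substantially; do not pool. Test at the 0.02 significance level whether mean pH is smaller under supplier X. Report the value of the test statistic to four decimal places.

-2.6736

Let group 1 = supplier X, group 2 = supplier Y. H0: μ_1 = μ_2; H1: μ_1 < μ_2 (Welch's two-sample t-test, left-tailed).
t = (x̄_1 − x̄_2)/√(s_1²/n_1 + s_2²/n_2) = (4.81 − 5.758)/√(1.057²/10 + 0.69²/34) = -2.6736
Welch–Satterthwaite df ≈ 11.35
p-value = P(T ≤ -2.6736) ≈ 0.011
Since p ≈ 0.011 < α = 0.02, reject H0; the data support H1.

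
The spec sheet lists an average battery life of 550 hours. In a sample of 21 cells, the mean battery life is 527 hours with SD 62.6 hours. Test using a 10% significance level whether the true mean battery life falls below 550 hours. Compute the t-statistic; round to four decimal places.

H0: μ = 550; H1: μ < 550 (one-sample t-test, left-tailed).
t = (x̄ − μ₀)/(s/√n) = (527 − 550)/(62.6/√21) = -1.6837
df = n − 1 = 20
p-value = P(T ≤ -1.6837) ≈ 0.0539
Since p ≈ 0.0539 < α = 0.1, reject H0; the evidence is statistically significant.

-1.6837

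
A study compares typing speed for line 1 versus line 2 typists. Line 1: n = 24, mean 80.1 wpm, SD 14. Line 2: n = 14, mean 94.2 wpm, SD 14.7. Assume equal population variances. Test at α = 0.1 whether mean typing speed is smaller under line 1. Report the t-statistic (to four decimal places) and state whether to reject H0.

Let group 1 = line 1, group 2 = line 2. H0: μ_1 = μ_2; H1: μ_1 < μ_2 (two-sample pooled-variance t-test, left-tailed).
s_p² = [(24−1)·14² + (14−1)·14.7²]/(24+14−2) = 203.255
t = (80.1 − 94.2)/√[203.255·(1/24 + 1/14)] = -2.9409
df = n₁ + n₂ − 2 = 36
p-value = P(T ≤ -2.9409) ≈ 0.0028
Since p ≈ 0.0028 < α = 0.1, reject H0; the evidence is statistically significant.

t = -2.9409; reject H0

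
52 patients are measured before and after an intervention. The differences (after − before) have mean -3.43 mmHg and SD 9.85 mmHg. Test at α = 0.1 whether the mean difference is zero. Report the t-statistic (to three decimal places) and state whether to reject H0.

H0: μ_d = 0; H1: μ_d ≠ 0 (paired t-test on the differences, two-sided).
t = d̄/(s_d/√n) = -3.43/(9.85/√52) = -2.511
df = n − 1 = 51
Two-sided p-value ≈ 0.015
Since p ≈ 0.015 < α = 0.1, reject H0; the data support H1.

t = -2.511; reject H0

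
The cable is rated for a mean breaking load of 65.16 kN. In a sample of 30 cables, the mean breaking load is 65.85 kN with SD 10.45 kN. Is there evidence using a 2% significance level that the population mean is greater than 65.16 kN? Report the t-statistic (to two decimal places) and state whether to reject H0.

t = 0.36; fail to reject H0

H0: μ = 65.16; H1: μ > 65.16 (one-sample t-test, right-tailed).
t = (x̄ − μ₀)/(s/√n) = (65.85 − 65.16)/(10.45/√30) = 0.36
df = n − 1 = 29
p-value = P(T ≥ 0.36) ≈ 0.360
Since p ≈ 0.360 > α = 0.02, fail to reject H0; the evidence is not statistically significant.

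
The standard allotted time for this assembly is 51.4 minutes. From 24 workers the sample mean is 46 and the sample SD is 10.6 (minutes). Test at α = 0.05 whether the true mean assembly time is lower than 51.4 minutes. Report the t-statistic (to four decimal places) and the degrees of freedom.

H0: μ = 51.4; H1: μ < 51.4 (one-sample t-test, left-tailed).
t = (x̄ − μ₀)/(s/√n) = (46 − 51.4)/(10.6/√24) = -2.4957
df = n − 1 = 23
p-value = P(T ≤ -2.4957) ≈ 0.010
Since p ≈ 0.010 < α = 0.05, reject H0; the data support H1.

t = -2.4957, df = 23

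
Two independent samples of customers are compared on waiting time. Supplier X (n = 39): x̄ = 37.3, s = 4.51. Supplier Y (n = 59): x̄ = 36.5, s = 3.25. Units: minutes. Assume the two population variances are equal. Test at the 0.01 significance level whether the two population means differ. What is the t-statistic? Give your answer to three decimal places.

1.020

Let group 1 = supplier X, group 2 = supplier Y. H0: μ_1 = μ_2; H1: μ_1 ≠ μ_2 (two-sample pooled-variance t-test, two-sided).
s_p² = [(39−1)·4.51² + (59−1)·3.25²]/(39+59−2) = 14.4328
t = (37.3 − 36.5)/√[14.4328·(1/39 + 1/59)] = 1.020
df = n₁ + n₂ − 2 = 96
Two-sided p-value ≈ 0.3101
Since p ≈ 0.3101 > α = 0.01, fail to reject H0; the data do not provide sufficient evidence against H0.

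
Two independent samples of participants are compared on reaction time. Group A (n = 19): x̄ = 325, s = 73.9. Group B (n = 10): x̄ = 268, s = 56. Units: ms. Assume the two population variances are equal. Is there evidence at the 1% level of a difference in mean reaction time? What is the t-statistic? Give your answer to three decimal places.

Let group 1 = group A, group 2 = group B. H0: μ_1 = μ_2; H1: μ_1 ≠ μ_2 (two-sample pooled-variance t-test, two-sided).
s_p² = [(19−1)·73.9² + (10−1)·56²]/(19+10−2) = 4686.14
t = (325 − 268)/√[4686.14·(1/19 + 1/10)] = 2.131
df = n₁ + n₂ − 2 = 27
Two-sided p-value ≈ 0.0423
Since p ≈ 0.0423 > α = 0.01, fail to reject H0; the evidence is not statistically significant.

2.131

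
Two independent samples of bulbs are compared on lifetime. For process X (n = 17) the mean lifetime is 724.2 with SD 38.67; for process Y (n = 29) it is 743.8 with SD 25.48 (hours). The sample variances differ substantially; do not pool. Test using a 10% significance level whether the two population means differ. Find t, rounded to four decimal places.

-1.8658

Let group 1 = process X, group 2 = process Y. H0: μ_1 = μ_2; H1: μ_1 ≠ μ_2 (Welch's two-sample t-test, two-sided).
t = (x̄_1 − x̄_2)/√(s_1²/n_1 + s_2²/n_2) = (724.2 − 743.8)/√(38.67²/17 + 25.48²/29) = -1.8658
Welch–Satterthwaite df ≈ 24.28
Two-sided p-value ≈ 0.0742
Since p ≈ 0.0742 < α = 0.1, reject H0; the data support H1.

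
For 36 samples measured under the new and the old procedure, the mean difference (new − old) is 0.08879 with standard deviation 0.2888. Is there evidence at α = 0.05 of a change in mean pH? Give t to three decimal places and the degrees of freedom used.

t = 1.845, df = 35

H0: μ_d = 0; H1: μ_d ≠ 0 (paired t-test on the differences, two-sided).
t = d̄/(s_d/√n) = 0.08879/(0.2888/√36) = 1.845
df = n − 1 = 35
Two-sided p-value ≈ 0.074
Since p ≈ 0.074 > α = 0.05, fail to reject H0; the data do not provide sufficient evidence against H0.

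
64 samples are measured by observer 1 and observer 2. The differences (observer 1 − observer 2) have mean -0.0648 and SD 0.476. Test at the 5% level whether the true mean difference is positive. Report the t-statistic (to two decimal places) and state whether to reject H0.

t = -1.09; fail to reject H0

H0: μ_d = 0; H1: μ_d > 0 (paired t-test on the differences, right-tailed).
t = d̄/(s_d/√n) = -0.0648/(0.476/√64) = -1.09
df = n − 1 = 63
p-value = P(T ≥ -1.09) ≈ 0.860
Since p ≈ 0.860 > α = 0.05, fail to reject H0; the evidence is not statistically significant.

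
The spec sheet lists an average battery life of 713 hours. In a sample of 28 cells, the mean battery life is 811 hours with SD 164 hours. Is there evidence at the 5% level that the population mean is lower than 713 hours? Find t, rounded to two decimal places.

3.16

H0: μ = 713; H1: μ < 713 (one-sample t-test, left-tailed).
t = (x̄ − μ₀)/(s/√n) = (811 − 713)/(164/√28) = 3.16
df = n − 1 = 27
p-value = P(T ≤ 3.16) ≈ 0.998
Since p ≈ 0.998 > α = 0.05, fail to reject H0; the evidence is not statistically significant.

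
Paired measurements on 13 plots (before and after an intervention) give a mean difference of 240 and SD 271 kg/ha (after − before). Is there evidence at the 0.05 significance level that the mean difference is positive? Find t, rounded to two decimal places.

3.19

H0: μ_d = 0; H1: μ_d > 0 (paired t-test on the differences, right-tailed).
t = d̄/(s_d/√n) = 240/(271/√13) = 3.19
df = n − 1 = 12
p-value = P(T ≥ 3.19) ≈ 0.004
Since p ≈ 0.004 < α = 0.05, reject H0; the evidence is statistically significant.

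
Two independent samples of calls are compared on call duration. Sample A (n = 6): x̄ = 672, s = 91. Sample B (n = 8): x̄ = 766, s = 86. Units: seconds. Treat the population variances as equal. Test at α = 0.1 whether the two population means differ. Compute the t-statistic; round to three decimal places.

Let group 1 = sample A, group 2 = sample B. H0: μ_1 = μ_2; H1: μ_1 ≠ μ_2 (two-sample pooled-variance t-test, two-sided).
s_p² = [(6−1)·91² + (8−1)·86²]/(6+8−2) = 7764.75
t = (672 − 766)/√[7764.75·(1/6 + 1/8)] = -1.975
df = n₁ + n₂ − 2 = 12
Two-sided p-value ≈ 0.0717
Since p ≈ 0.0717 < α = 0.1, reject H0; the evidence is statistically significant.

-1.975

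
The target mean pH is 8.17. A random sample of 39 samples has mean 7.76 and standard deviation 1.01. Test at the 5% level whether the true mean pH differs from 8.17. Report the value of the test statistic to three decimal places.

H0: μ = 8.17; H1: μ ≠ 8.17 (one-sample t-test, two-sided).
t = (x̄ − μ₀)/(s/√n) = (7.76 − 8.17)/(1.01/√39) = -2.535
df = n − 1 = 38
Two-sided p-value ≈ 0.015
Since p ≈ 0.015 < α = 0.05, reject H0; the data support H1.

-2.535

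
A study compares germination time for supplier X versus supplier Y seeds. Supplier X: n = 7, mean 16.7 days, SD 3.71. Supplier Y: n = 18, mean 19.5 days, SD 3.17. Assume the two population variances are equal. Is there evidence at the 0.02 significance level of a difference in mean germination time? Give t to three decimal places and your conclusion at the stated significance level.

t = -1.894; fail to reject H0

Let group 1 = supplier X, group 2 = supplier Y. H0: μ_1 = μ_2; H1: μ_1 ≠ μ_2 (two-sample pooled-variance t-test, two-sided).
s_p² = [(7−1)·3.71² + (18−1)·3.17²]/(7+18−2) = 11.0181
t = (16.7 − 19.5)/√[11.0181·(1/7 + 1/18)] = -1.894
df = n₁ + n₂ − 2 = 23
Two-sided p-value ≈ 0.0709
Since p ≈ 0.0709 > α = 0.02, fail to reject H0; the evidence is not statistically significant.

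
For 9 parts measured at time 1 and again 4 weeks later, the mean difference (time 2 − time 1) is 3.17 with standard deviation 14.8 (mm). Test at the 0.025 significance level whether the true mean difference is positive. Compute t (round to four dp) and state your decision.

t = 0.6426; fail to reject H0

H0: μ_d = 0; H1: μ_d > 0 (paired t-test on the differences, right-tailed).
t = d̄/(s_d/√n) = 3.17/(14.8/√9) = 0.6426
df = n − 1 = 8
p-value = P(T ≥ 0.6426) ≈ 0.269
Since p ≈ 0.269 > α = 0.025, fail to reject H0; the data do not provide sufficient evidence against H0.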